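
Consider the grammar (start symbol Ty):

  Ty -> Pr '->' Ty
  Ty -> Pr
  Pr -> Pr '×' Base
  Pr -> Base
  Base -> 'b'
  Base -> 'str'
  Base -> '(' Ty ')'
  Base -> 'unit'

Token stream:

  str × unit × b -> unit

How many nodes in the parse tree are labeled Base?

4

[Ty [Pr [Pr [Pr [Base str]] × [Base unit]] × [Base b]] -> [Ty [Pr [Base unit]]]]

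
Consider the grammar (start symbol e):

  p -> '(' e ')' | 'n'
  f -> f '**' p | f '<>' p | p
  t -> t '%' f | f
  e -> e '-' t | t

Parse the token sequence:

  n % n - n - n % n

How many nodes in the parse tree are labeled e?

[e [e [e [t [t [f [p n]]] % [f [p n]]]] - [t [f [p n]]]] - [t [t [f [p n]]] % [f [p n]]]]

3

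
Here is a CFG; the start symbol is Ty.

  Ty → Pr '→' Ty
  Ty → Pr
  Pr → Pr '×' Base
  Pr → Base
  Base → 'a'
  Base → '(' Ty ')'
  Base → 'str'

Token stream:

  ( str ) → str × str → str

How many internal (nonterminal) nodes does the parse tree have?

14

[Ty [Pr [Base ( [Ty [Pr [Base str]]] )]] → [Ty [Pr [Pr [Base str]] × [Base str]] → [Ty [Pr [Base str]]]]]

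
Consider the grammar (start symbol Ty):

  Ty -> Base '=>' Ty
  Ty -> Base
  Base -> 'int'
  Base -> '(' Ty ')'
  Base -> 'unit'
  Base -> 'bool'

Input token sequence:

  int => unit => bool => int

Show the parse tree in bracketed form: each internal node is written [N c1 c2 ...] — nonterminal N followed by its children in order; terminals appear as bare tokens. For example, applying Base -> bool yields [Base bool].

[Ty [Base int] => [Ty [Base unit] => [Ty [Base bool] => [Ty [Base int]]]]]

Ty
Base => Ty
int => Ty
int => Base => Ty
int => unit => Ty
int => unit => Base => Ty
int => unit => bool => Ty
int => unit => bool => Base
int => unit => bool => int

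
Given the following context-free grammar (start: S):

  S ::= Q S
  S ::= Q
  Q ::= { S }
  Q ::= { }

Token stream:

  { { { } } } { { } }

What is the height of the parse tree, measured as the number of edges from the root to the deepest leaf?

6

[S [Q { [S [Q { [S [Q { }]] }]] }] [S [Q { [S [Q { }]] }]]]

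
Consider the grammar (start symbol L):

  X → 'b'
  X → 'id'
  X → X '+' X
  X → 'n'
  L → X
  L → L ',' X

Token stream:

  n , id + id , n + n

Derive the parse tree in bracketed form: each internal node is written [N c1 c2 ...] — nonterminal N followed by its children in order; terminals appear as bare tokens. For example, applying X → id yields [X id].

[L [L [L [X n]] , [X [X id] + [X id]]] , [X [X n] + [X n]]]

L
L , X
L , X , X
X , X , X
n , X , X
n , X + X , X
n , id + X , X
n , id + id , X
n , id + id , X + X
n , id + id , n + X
n , id + id , n + n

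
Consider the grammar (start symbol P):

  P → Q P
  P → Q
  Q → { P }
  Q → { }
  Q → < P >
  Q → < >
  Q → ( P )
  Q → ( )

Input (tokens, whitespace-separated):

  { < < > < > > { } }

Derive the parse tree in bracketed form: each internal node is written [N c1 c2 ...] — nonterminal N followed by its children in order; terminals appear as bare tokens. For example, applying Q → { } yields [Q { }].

[P [Q { [P [Q < [P [Q < >] [P [Q < >]]] >] [P [Q { }]]] }]]

P
Q
{ P }
{ Q P }
{ < P > P }
{ < Q P > P }
{ < < > P > P }
{ < < > Q > P }
{ < < > < > > P }
{ < < > < > > Q }
{ < < > < > > { } }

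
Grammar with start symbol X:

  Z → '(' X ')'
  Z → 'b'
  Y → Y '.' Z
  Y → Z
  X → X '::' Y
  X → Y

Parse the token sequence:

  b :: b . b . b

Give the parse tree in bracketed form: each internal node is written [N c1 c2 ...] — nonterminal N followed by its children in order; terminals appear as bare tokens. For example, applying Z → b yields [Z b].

X
X :: Y
Y :: Y
Z :: Y
b :: Y
b :: Y . Z
b :: Y . Z . Z
b :: Z . Z . Z
b :: b . Z . Z
b :: b . b . Z
b :: b . b . b

[X [X [Y [Z b]]] :: [Y [Y [Y [Z b]] . [Z b]] . [Z b]]]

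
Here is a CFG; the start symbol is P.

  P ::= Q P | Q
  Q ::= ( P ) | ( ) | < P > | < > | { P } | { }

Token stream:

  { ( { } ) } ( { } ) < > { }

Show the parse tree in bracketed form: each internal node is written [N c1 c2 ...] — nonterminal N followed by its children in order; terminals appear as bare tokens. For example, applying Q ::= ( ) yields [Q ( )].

[P [Q { [P [Q ( [P [Q { }]] )]] }] [P [Q ( [P [Q { }]] )] [P [Q < >] [P [Q { }]]]]]

P
Q P
{ P } P
{ Q } P
{ ( P ) } P
{ ( Q ) } P
{ ( { } ) } P
{ ( { } ) } Q P
{ ( { } ) } ( P ) P
{ ( { } ) } ( Q ) P
{ ( { } ) } ( { } ) P
{ ( { } ) } ( { } ) Q P
{ ( { } ) } ( { } ) < > P
{ ( { } ) } ( { } ) < > Q
{ ( { } ) } ( { } ) < > { }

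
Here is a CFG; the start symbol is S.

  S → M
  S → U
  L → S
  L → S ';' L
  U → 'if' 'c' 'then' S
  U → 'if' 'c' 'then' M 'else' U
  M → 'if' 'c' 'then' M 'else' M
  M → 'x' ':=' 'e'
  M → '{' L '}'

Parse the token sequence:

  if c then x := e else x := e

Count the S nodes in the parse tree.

[S [M if c then [M x := e] else [M x := e]]]

1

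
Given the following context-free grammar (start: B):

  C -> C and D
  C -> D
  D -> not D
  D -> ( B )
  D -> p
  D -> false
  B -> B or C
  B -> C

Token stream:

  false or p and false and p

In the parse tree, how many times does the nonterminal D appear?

4

[B [B [C [D false]]] or [C [C [C [D p]] and [D false]] and [D p]]]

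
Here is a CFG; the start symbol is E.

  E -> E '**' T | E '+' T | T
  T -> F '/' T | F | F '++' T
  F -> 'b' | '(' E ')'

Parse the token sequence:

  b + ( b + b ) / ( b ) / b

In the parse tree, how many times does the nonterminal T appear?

7

[E [E [T [F b]]] + [T [F ( [E [E [T [F b]]] + [T [F b]]] )] / [T [F ( [E [T [F b]]] )] / [T [F b]]]]]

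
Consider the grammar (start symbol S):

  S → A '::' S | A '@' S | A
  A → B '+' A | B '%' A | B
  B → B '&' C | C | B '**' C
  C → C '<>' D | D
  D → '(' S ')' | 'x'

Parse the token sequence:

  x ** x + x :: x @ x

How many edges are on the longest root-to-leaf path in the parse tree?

7

[S [A [B [B [C [D x]]] ** [C [D x]]] + [A [B [C [D x]]]]] :: [S [A [B [C [D x]]]] @ [S [A [B [C [D x]]]]]]]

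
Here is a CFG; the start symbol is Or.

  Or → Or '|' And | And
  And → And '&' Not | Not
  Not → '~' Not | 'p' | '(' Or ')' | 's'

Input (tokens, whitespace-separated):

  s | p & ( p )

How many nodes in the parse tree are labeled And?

4

[Or [Or [And [Not s]]] | [And [And [Not p]] & [Not ( [Or [And [Not p]]] )]]]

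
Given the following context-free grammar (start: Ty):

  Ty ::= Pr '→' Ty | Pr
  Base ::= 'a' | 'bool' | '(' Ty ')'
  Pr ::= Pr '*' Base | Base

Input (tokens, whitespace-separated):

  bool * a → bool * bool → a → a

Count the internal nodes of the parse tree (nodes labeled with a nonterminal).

16

[Ty [Pr [Pr [Base bool]] * [Base a]] → [Ty [Pr [Pr [Base bool]] * [Base bool]] → [Ty [Pr [Base a]] → [Ty [Pr [Base a]]]]]]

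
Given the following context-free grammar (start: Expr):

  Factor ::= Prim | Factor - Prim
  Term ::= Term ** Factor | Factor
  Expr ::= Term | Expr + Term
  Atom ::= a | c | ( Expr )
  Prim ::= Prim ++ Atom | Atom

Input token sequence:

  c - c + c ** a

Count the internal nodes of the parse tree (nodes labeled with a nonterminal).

17

[Expr [Expr [Term [Factor [Factor [Prim [Atom c]]] - [Prim [Atom c]]]]] + [Term [Term [Factor [Prim [Atom c]]]] ** [Factor [Prim [Atom a]]]]]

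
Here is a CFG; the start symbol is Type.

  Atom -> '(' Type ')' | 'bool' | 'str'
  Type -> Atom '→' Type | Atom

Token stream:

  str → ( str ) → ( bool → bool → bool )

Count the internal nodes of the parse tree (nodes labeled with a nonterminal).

[Type [Atom str] → [Type [Atom ( [Type [Atom str]] )] → [Type [Atom ( [Type [Atom bool] → [Type [Atom bool] → [Type [Atom bool]]]] )]]]]

14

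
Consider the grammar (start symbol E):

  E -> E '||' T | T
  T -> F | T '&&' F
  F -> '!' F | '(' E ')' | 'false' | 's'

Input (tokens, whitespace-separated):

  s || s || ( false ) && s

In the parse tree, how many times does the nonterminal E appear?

4

[E [E [E [T [F s]]] || [T [F s]]] || [T [T [F ( [E [T [F false]]] )]] && [F s]]]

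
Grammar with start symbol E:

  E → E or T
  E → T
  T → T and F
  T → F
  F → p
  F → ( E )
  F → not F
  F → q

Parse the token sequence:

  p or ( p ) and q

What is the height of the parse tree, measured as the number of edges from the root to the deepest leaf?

[E [E [T [F p]]] or [T [T [F ( [E [T [F p]]] )]] and [F q]]]

7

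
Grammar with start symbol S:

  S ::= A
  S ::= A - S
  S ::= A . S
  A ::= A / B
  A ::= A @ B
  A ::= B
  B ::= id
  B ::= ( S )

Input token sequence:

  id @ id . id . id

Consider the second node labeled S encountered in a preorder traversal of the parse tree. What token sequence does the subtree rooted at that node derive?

[S [A [A [B id]] @ [B id]] . [S [A [B id]] . [S [A [B id]]]]]

id . id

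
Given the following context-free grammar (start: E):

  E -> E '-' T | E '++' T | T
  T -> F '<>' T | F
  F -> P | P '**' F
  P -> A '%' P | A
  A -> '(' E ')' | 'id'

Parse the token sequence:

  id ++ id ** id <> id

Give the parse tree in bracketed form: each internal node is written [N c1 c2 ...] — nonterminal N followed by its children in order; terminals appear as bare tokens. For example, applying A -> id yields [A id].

E
E ++ T
T ++ T
F ++ T
P ++ T
A ++ T
id ++ T
id ++ F <> T
id ++ P ** F <> T
id ++ A ** F <> T
id ++ id ** F <> T
id ++ id ** P <> T
id ++ id ** A <> T
id ++ id ** id <> T
id ++ id ** id <> F
id ++ id ** id <> P
id ++ id ** id <> A
id ++ id ** id <> id

[E [E [T [F [P [A id]]]]] ++ [T [F [P [A id]] ** [F [P [A id]]]] <> [T [F [P [A id]]]]]]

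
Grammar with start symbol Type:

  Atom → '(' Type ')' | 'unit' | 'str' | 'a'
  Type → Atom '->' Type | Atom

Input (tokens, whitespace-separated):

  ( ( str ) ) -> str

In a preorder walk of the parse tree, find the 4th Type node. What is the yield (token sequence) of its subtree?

[Type [Atom ( [Type [Atom ( [Type [Atom str]] )]] )] -> [Type [Atom str]]]

str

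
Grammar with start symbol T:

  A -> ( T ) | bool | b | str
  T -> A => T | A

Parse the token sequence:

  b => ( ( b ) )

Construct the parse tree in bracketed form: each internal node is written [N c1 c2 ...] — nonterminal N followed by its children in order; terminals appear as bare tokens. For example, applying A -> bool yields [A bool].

[T [A b] => [T [A ( [T [A ( [T [A b]] )]] )]]]

T
A => T
b => T
b => A
b => ( T )
b => ( A )
b => ( ( T ) )
b => ( ( A ) )
b => ( ( b ) )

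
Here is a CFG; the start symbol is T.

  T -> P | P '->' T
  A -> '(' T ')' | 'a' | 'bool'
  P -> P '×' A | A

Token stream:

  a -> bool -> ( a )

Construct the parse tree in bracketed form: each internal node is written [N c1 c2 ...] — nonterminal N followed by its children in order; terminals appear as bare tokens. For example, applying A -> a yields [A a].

[T [P [A a]] -> [T [P [A bool]] -> [T [P [A ( [T [P [A a]]] )]]]]]

T
P -> T
A -> T
a -> T
a -> P -> T
a -> A -> T
a -> bool -> T
a -> bool -> P
a -> bool -> A
a -> bool -> ( T )
a -> bool -> ( P )
a -> bool -> ( A )
a -> bool -> ( a )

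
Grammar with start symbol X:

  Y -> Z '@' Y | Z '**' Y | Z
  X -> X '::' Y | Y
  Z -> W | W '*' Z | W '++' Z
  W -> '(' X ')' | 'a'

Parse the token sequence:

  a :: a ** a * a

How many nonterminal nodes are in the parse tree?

13

[X [X [Y [Z [W a]]]] :: [Y [Z [W a]] ** [Y [Z [W a] * [Z [W a]]]]]]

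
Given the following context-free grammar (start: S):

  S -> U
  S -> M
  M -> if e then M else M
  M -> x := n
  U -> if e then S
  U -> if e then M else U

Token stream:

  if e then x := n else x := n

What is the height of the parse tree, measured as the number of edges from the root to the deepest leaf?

3

[S [M if e then [M x := n] else [M x := n]]]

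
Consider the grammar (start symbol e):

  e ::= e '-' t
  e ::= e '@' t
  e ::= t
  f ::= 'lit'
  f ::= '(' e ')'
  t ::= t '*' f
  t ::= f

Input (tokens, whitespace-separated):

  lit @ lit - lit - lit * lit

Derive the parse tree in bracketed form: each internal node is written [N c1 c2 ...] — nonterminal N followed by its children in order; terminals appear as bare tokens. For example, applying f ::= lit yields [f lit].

e
e - t
e - t - t
e @ t - t - t
t @ t - t - t
f @ t - t - t
lit @ t - t - t
lit @ f - t - t
lit @ lit - t - t
lit @ lit - f - t
lit @ lit - lit - t
lit @ lit - lit - t * f
lit @ lit - lit - f * f
lit @ lit - lit - lit * f
lit @ lit - lit - lit * lit

[e [e [e [e [t [f lit]]] @ [t [f lit]]] - [t [f lit]]] - [t [t [f lit]] * [f lit]]]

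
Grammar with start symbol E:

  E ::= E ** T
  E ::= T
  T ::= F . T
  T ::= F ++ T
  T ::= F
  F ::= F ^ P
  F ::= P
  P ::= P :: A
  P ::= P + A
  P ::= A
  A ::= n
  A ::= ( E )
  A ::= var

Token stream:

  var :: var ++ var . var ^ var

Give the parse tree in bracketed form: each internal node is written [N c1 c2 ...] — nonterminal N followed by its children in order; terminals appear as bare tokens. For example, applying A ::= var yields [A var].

[E [T [F [P [P [A var]] :: [A var]]] ++ [T [F [P [A var]]] . [T [F [F [P [A var]]] ^ [P [A var]]]]]]]

E
T
F ++ T
P ++ T
P :: A ++ T
A :: A ++ T
var :: A ++ T
var :: var ++ T
var :: var ++ F . T
var :: var ++ P . T
var :: var ++ A . T
var :: var ++ var . T
var :: var ++ var . F
var :: var ++ var . F ^ P
var :: var ++ var . P ^ P
var :: var ++ var . A ^ P
var :: var ++ var . var ^ P
var :: var ++ var . var ^ A
var :: var ++ var . var ^ var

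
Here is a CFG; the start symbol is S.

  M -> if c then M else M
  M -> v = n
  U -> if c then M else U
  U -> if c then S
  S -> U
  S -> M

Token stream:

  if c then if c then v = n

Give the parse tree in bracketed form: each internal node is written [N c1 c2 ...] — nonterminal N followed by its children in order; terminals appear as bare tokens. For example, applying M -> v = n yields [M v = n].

S
U
if c then S
if c then U
if c then if c then S
if c then if c then M
if c then if c then v = n

[S [U if c then [S [U if c then [S [M v = n]]]]]]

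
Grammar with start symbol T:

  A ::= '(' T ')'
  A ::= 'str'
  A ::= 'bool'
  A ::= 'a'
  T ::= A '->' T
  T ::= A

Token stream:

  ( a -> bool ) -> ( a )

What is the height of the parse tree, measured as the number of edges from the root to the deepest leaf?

5

[T [A ( [T [A a] -> [T [A bool]]] )] -> [T [A ( [T [A a]] )]]]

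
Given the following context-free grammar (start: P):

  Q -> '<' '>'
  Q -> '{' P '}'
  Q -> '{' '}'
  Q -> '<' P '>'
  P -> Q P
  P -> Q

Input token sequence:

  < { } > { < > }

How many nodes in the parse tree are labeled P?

4

[P [Q < [P [Q { }]] >] [P [Q { [P [Q < >]] }]]]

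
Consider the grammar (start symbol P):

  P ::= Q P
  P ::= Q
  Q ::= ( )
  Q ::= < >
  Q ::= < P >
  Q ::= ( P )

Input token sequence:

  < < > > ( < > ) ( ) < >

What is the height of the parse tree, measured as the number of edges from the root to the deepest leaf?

[P [Q < [P [Q < >]] >] [P [Q ( [P [Q < >]] )] [P [Q ( )] [P [Q < >]]]]]

5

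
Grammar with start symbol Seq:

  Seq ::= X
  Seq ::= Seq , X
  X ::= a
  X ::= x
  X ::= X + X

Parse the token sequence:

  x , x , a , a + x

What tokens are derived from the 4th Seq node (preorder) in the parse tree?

x

[Seq [Seq [Seq [Seq [X x]] , [X x]] , [X a]] , [X [X a] + [X x]]]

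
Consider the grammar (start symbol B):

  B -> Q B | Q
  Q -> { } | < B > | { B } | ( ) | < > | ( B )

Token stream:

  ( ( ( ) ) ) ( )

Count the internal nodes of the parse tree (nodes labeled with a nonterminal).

8

[B [Q ( [B [Q ( [B [Q ( )]] )]] )] [B [Q ( )]]]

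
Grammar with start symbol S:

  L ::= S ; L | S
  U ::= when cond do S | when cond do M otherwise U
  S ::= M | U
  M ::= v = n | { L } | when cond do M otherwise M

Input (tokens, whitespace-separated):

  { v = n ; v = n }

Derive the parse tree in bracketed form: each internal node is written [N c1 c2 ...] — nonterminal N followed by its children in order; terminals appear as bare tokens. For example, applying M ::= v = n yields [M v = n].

[S [M { [L [S [M v = n]] ; [L [S [M v = n]]]] }]]

S
M
{ L }
{ S ; L }
{ M ; L }
{ v = n ; L }
{ v = n ; S }
{ v = n ; M }
{ v = n ; v = n }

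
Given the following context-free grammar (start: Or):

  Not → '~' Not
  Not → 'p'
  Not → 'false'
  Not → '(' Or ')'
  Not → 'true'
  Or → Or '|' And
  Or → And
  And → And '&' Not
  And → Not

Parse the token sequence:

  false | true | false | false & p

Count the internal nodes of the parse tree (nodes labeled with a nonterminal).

[Or [Or [Or [Or [And [Not false]]] | [And [Not true]]] | [And [Not false]]] | [And [And [Not false]] & [Not p]]]

14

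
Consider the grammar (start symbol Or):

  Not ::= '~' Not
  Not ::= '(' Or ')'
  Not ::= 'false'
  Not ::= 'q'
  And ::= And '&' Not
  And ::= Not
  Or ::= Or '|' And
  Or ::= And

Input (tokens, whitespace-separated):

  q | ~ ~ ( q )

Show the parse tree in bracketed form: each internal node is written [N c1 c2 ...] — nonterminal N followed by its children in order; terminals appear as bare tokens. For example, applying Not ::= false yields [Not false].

[Or [Or [And [Not q]]] | [And [Not ~ [Not ~ [Not ( [Or [And [Not q]]] )]]]]]

Or
Or | And
And | And
Not | And
q | And
q | Not
q | ~ Not
q | ~ ~ Not
q | ~ ~ ( Or )
q | ~ ~ ( And )
q | ~ ~ ( Not )
q | ~ ~ ( q )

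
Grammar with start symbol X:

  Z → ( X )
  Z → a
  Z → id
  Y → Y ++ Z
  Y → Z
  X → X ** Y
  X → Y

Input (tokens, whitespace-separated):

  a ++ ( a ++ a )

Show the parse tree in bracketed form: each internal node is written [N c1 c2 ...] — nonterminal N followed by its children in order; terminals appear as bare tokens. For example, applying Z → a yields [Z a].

[X [Y [Y [Z a]] ++ [Z ( [X [Y [Y [Z a]] ++ [Z a]]] )]]]

X
Y
Y ++ Z
Z ++ Z
a ++ Z
a ++ ( X )
a ++ ( Y )
a ++ ( Y ++ Z )
a ++ ( Z ++ Z )
a ++ ( a ++ Z )
a ++ ( a ++ a )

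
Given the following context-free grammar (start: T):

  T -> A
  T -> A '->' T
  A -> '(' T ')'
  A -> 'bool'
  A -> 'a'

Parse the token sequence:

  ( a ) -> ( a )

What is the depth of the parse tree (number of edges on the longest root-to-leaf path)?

[T [A ( [T [A a]] )] -> [T [A ( [T [A a]] )]]]

5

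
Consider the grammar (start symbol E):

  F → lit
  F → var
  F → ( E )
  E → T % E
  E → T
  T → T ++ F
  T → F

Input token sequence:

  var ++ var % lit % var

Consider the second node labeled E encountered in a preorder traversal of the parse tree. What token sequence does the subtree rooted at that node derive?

lit % var

[E [T [T [F var]] ++ [F var]] % [E [T [F lit]] % [E [T [F var]]]]]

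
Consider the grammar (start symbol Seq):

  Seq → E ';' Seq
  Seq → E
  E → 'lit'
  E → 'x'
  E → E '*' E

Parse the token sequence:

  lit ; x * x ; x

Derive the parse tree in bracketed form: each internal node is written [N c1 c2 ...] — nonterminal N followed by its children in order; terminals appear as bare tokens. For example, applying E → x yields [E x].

[Seq [E lit] ; [Seq [E [E x] * [E x]] ; [Seq [E x]]]]

Seq
E ; Seq
lit ; Seq
lit ; E ; Seq
lit ; E * E ; Seq
lit ; x * E ; Seq
lit ; x * x ; Seq
lit ; x * x ; E
lit ; x * x ; x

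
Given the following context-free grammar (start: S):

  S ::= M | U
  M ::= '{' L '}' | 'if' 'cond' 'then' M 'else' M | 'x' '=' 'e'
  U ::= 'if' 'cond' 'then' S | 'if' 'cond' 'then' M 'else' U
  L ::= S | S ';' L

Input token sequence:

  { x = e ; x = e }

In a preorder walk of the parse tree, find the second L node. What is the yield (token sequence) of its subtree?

[S [M { [L [S [M x = e]] ; [L [S [M x = e]]]] }]]

x = e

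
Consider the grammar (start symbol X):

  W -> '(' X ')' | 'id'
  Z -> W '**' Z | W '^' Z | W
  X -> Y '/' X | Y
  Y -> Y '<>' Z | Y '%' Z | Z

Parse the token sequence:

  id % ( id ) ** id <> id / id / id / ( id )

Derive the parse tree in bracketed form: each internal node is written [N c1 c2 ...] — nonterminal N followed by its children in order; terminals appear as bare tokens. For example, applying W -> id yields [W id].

[X [Y [Y [Y [Z [W id]]] % [Z [W ( [X [Y [Z [W id]]]] )] ** [Z [W id]]]] <> [Z [W id]]] / [X [Y [Z [W id]]] / [X [Y [Z [W id]]] / [X [Y [Z [W ( [X [Y [Z [W id]]]] )]]]]]]]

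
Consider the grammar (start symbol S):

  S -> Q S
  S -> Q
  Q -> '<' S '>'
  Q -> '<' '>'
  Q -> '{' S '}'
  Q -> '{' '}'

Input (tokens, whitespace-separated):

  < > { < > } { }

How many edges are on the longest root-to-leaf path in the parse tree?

5

[S [Q < >] [S [Q { [S [Q < >]] }] [S [Q { }]]]]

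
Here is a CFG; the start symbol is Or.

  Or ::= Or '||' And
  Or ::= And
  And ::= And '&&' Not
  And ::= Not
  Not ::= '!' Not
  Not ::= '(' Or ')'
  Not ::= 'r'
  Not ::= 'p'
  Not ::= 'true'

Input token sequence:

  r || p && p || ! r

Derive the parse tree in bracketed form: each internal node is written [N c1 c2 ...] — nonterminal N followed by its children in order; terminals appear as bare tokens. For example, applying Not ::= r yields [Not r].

Or
Or || And
Or || And || And
And || And || And
Not || And || And
r || And || And
r || And && Not || And
r || Not && Not || And
r || p && Not || And
r || p && p || And
r || p && p || Not
r || p && p || ! Not
r || p && p || ! r

[Or [Or [Or [And [Not r]]] || [And [And [Not p]] && [Not p]]] || [And [Not ! [Not r]]]]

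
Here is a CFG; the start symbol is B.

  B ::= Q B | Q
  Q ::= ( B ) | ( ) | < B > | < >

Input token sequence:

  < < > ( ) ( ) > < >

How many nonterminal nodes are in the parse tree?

10

[B [Q < [B [Q < >] [B [Q ( )] [B [Q ( )]]]] >] [B [Q < >]]]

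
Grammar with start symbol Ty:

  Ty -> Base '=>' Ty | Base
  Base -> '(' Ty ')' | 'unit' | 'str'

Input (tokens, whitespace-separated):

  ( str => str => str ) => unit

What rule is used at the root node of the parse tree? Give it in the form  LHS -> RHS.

[Ty [Base ( [Ty [Base str] => [Ty [Base str] => [Ty [Base str]]]] )] => [Ty [Base unit]]]

Ty -> Base '=>' Ty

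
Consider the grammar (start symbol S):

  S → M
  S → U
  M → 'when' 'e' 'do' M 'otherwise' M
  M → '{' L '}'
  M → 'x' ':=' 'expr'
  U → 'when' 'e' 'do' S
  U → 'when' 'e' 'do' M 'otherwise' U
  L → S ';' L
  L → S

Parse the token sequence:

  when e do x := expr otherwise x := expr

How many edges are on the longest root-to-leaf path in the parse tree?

[S [M when e do [M x := expr] otherwise [M x := expr]]]

3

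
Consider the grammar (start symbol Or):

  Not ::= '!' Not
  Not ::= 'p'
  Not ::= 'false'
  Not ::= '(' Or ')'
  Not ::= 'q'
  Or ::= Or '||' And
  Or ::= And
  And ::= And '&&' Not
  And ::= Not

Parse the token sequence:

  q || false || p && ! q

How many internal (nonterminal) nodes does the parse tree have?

12

[Or [Or [Or [And [Not q]]] || [And [Not false]]] || [And [And [Not p]] && [Not ! [Not q]]]]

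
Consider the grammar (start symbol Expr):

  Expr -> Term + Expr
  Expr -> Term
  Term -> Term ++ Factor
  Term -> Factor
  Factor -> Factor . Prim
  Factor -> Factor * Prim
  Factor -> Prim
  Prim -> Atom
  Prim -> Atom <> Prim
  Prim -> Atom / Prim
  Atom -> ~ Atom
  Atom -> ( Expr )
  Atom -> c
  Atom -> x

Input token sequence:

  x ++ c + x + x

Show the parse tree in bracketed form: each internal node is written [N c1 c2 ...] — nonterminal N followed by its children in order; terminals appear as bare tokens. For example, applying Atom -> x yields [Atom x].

[Expr [Term [Term [Factor [Prim [Atom x]]]] ++ [Factor [Prim [Atom c]]]] + [Expr [Term [Factor [Prim [Atom x]]]] + [Expr [Term [Factor [Prim [Atom x]]]]]]]

Expr
Term + Expr
Term ++ Factor + Expr
Factor ++ Factor + Expr
Prim ++ Factor + Expr
Atom ++ Factor + Expr
x ++ Factor + Expr
x ++ Prim + Expr
x ++ Atom + Expr
x ++ c + Expr
x ++ c + Term + Expr
x ++ c + Factor + Expr
x ++ c + Prim + Expr
x ++ c + Atom + Expr
x ++ c + x + Expr
x ++ c + x + Term
x ++ c + x + Factor
x ++ c + x + Prim
x ++ c + x + Atom
x ++ c + x + x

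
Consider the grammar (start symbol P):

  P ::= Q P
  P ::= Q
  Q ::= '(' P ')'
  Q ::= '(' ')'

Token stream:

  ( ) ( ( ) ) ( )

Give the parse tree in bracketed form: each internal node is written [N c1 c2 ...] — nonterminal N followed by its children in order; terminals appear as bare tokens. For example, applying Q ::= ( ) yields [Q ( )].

P
Q P
( ) P
( ) Q P
( ) ( P ) P
( ) ( Q ) P
( ) ( ( ) ) P
( ) ( ( ) ) Q
( ) ( ( ) ) ( )

[P [Q ( )] [P [Q ( [P [Q ( )]] )] [P [Q ( )]]]]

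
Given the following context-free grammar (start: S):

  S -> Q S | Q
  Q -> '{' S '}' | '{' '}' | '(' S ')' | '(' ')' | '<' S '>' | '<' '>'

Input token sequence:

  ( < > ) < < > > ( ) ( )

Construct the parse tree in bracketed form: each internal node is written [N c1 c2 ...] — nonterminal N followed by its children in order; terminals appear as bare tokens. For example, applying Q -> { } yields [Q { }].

S
Q S
( S ) S
( Q ) S
( < > ) S
( < > ) Q S
( < > ) < S > S
( < > ) < Q > S
( < > ) < < > > S
( < > ) < < > > Q S
( < > ) < < > > ( ) S
( < > ) < < > > ( ) Q
( < > ) < < > > ( ) ( )

[S [Q ( [S [Q < >]] )] [S [Q < [S [Q < >]] >] [S [Q ( )] [S [Q ( )]]]]]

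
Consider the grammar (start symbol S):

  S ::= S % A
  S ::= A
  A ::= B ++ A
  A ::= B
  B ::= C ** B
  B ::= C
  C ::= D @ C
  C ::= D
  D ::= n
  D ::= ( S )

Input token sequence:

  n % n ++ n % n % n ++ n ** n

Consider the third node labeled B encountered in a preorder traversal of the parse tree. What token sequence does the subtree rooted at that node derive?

[S [S [S [S [A [B [C [D n]]]]] % [A [B [C [D n]]] ++ [A [B [C [D n]]]]]] % [A [B [C [D n]]]]] % [A [B [C [D n]]] ++ [A [B [C [D n]] ** [B [C [D n]]]]]]]

n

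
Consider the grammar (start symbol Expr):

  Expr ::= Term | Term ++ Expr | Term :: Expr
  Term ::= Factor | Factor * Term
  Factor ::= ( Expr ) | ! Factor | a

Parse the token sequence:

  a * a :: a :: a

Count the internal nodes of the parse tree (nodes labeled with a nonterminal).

11

[Expr [Term [Factor a] * [Term [Factor a]]] :: [Expr [Term [Factor a]] :: [Expr [Term [Factor a]]]]]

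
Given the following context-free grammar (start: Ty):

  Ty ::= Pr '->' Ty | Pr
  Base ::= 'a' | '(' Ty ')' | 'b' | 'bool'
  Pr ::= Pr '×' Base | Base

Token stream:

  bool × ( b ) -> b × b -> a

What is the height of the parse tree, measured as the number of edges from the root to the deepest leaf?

6

[Ty [Pr [Pr [Base bool]] × [Base ( [Ty [Pr [Base b]]] )]] -> [Ty [Pr [Pr [Base b]] × [Base b]] -> [Ty [Pr [Base a]]]]]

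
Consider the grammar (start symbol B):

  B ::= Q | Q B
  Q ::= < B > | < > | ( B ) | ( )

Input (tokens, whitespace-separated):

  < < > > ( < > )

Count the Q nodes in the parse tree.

[B [Q < [B [Q < >]] >] [B [Q ( [B [Q < >]] )]]]

4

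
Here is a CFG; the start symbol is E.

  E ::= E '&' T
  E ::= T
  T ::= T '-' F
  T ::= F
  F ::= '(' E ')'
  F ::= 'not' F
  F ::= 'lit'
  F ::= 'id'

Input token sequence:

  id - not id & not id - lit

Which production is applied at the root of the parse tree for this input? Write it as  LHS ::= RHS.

E ::= E '&' T

[E [E [T [T [F id]] - [F not [F id]]]] & [T [T [F not [F id]]] - [F lit]]]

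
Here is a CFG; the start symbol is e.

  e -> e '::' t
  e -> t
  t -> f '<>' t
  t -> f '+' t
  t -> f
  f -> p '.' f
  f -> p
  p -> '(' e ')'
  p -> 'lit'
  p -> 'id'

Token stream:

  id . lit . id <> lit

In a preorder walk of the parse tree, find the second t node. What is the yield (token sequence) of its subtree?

[e [t [f [p id] . [f [p lit] . [f [p id]]]] <> [t [f [p lit]]]]]

lit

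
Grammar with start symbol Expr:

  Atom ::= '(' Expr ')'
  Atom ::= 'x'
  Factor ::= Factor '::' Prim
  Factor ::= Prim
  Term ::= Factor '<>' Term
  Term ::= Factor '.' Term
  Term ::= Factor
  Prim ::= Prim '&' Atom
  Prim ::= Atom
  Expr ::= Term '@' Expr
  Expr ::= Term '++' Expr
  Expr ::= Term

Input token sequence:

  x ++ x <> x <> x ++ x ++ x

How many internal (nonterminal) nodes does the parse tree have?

28

[Expr [Term [Factor [Prim [Atom x]]]] ++ [Expr [Term [Factor [Prim [Atom x]]] <> [Term [Factor [Prim [Atom x]]] <> [Term [Factor [Prim [Atom x]]]]]] ++ [Expr [Term [Factor [Prim [Atom x]]]] ++ [Expr [Term [Factor [Prim [Atom x]]]]]]]]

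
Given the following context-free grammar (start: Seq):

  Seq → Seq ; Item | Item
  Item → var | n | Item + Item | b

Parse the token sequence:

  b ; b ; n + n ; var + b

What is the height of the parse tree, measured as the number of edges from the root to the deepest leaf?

[Seq [Seq [Seq [Seq [Item b]] ; [Item b]] ; [Item [Item n] + [Item n]]] ; [Item [Item var] + [Item b]]]

5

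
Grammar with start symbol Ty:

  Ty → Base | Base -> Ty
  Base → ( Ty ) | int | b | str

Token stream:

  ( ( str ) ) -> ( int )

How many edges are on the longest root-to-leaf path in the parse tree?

6

[Ty [Base ( [Ty [Base ( [Ty [Base str]] )]] )] -> [Ty [Base ( [Ty [Base int]] )]]]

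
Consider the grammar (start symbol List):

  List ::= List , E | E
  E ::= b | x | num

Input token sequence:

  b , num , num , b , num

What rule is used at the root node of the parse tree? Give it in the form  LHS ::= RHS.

List ::= List , E

[List [List [List [List [List [E b]] , [E num]] , [E num]] , [E b]] , [E num]]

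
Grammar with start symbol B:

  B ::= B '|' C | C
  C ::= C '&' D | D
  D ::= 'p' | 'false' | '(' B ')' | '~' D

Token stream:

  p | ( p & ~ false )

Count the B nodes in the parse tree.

3

[B [B [C [D p]]] | [C [D ( [B [C [C [D p]] & [D ~ [D false]]]] )]]]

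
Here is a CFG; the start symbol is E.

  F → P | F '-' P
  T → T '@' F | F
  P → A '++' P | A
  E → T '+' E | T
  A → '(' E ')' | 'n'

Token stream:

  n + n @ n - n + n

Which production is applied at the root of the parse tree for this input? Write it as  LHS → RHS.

[E [T [F [P [A n]]]] + [E [T [T [F [P [A n]]]] @ [F [F [P [A n]]] - [P [A n]]]] + [E [T [F [P [A n]]]]]]]

E → T '+' E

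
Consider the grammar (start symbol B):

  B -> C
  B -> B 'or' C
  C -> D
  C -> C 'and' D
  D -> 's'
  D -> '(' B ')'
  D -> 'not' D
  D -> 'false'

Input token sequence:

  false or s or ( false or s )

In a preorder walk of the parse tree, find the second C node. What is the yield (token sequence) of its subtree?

[B [B [B [C [D false]]] or [C [D s]]] or [C [D ( [B [B [C [D false]]] or [C [D s]]] )]]]

s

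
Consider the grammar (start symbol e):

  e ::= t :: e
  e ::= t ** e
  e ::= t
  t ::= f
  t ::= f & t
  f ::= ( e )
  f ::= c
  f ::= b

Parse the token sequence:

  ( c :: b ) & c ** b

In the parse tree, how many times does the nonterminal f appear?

[e [t [f ( [e [t [f c]] :: [e [t [f b]]]] )] & [t [f c]]] ** [e [t [f b]]]]

5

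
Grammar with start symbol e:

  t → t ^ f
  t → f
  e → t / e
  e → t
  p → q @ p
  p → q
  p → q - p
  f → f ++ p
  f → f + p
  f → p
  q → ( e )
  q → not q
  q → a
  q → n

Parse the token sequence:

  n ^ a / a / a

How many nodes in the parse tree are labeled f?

[e [t [t [f [p [q n]]]] ^ [f [p [q a]]]] / [e [t [f [p [q a]]]] / [e [t [f [p [q a]]]]]]]

4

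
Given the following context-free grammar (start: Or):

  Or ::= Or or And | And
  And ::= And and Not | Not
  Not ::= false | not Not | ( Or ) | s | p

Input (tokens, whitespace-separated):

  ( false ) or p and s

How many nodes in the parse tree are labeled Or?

[Or [Or [And [Not ( [Or [And [Not false]]] )]]] or [And [And [Not p]] and [Not s]]]

3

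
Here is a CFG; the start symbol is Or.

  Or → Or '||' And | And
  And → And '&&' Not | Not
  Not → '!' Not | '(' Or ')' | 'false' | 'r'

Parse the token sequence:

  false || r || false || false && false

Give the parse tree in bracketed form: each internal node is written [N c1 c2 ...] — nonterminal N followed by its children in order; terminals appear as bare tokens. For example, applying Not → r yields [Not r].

Or
Or || And
Or || And || And
Or || And || And || And
And || And || And || And
Not || And || And || And
false || And || And || And
false || Not || And || And
false || r || And || And
false || r || Not || And
false || r || false || And
false || r || false || And && Not
false || r || false || Not && Not
false || r || false || false && Not
false || r || false || false && false

[Or [Or [Or [Or [And [Not false]]] || [And [Not r]]] || [And [Not false]]] || [And [And [Not false]] && [Not false]]]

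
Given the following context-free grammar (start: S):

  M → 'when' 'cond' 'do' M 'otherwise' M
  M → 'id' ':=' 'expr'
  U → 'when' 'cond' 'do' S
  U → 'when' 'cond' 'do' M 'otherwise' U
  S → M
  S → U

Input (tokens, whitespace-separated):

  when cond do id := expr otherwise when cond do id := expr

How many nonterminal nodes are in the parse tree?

6

[S [U when cond do [M id := expr] otherwise [U when cond do [S [M id := expr]]]]]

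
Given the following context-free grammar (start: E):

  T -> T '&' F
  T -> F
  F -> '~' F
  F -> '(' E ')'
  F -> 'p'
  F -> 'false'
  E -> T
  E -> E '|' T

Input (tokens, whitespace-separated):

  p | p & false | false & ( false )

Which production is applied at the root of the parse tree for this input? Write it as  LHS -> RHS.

E -> E '|' T

[E [E [E [T [F p]]] | [T [T [F p]] & [F false]]] | [T [T [F false]] & [F ( [E [T [F false]]] )]]]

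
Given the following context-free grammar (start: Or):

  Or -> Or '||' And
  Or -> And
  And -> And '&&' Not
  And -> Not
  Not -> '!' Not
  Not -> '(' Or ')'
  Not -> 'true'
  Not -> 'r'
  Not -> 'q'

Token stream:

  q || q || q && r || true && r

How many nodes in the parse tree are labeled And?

[Or [Or [Or [Or [And [Not q]]] || [And [Not q]]] || [And [And [Not q]] && [Not r]]] || [And [And [Not true]] && [Not r]]]

6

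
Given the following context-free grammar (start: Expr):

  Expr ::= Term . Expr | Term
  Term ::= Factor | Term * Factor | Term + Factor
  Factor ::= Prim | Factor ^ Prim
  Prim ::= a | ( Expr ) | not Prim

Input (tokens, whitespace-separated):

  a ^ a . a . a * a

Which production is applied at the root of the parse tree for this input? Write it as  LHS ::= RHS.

[Expr [Term [Factor [Factor [Prim a]] ^ [Prim a]]] . [Expr [Term [Factor [Prim a]]] . [Expr [Term [Term [Factor [Prim a]]] * [Factor [Prim a]]]]]]

Expr ::= Term . Expr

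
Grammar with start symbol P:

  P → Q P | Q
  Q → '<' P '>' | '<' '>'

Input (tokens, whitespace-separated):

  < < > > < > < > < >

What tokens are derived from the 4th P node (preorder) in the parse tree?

[P [Q < [P [Q < >]] >] [P [Q < >] [P [Q < >] [P [Q < >]]]]]

< > < >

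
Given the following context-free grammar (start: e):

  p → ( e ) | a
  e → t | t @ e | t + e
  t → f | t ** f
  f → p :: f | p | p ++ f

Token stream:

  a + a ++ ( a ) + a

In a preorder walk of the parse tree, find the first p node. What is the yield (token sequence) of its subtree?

[e [t [f [p a]]] + [e [t [f [p a] ++ [f [p ( [e [t [f [p a]]]] )]]]] + [e [t [f [p a]]]]]]

a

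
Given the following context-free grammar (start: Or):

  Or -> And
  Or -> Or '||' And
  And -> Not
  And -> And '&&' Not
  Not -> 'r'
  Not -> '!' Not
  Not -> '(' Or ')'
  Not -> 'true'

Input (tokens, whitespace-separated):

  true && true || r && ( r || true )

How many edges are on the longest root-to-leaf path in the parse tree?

[Or [Or [And [And [Not true]] && [Not true]]] || [And [And [Not r]] && [Not ( [Or [Or [And [Not r]]] || [And [Not true]]] )]]]

7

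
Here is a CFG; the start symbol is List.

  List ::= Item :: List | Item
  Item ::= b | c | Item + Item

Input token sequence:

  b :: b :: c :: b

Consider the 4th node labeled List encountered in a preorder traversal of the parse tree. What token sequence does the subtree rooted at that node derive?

[List [Item b] :: [List [Item b] :: [List [Item c] :: [List [Item b]]]]]

b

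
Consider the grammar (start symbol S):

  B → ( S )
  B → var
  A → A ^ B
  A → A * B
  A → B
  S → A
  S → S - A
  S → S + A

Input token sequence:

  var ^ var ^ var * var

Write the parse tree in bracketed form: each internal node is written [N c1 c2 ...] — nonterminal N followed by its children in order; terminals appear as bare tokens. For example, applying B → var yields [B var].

[S [A [A [A [A [B var]] ^ [B var]] ^ [B var]] * [B var]]]

S
A
A * B
A ^ B * B
A ^ B ^ B * B
B ^ B ^ B * B
var ^ B ^ B * B
var ^ var ^ B * B
var ^ var ^ var * B
var ^ var ^ var * var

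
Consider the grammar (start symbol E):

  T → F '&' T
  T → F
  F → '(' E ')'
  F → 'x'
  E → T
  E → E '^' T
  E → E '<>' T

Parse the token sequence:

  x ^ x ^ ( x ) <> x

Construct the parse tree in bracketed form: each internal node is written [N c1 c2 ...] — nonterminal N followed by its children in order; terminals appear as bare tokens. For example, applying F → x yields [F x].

E
E <> T
E ^ T <> T
E ^ T ^ T <> T
T ^ T ^ T <> T
F ^ T ^ T <> T
x ^ T ^ T <> T
x ^ F ^ T <> T
x ^ x ^ T <> T
x ^ x ^ F <> T
x ^ x ^ ( E ) <> T
x ^ x ^ ( T ) <> T
x ^ x ^ ( F ) <> T
x ^ x ^ ( x ) <> T
x ^ x ^ ( x ) <> F
x ^ x ^ ( x ) <> x

[E [E [E [E [T [F x]]] ^ [T [F x]]] ^ [T [F ( [E [T [F x]]] )]]] <> [T [F x]]]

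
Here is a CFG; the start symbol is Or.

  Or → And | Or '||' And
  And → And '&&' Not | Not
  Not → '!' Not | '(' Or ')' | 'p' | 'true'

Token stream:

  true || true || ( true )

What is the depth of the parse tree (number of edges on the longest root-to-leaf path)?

6

[Or [Or [Or [And [Not true]]] || [And [Not true]]] || [And [Not ( [Or [And [Not true]]] )]]]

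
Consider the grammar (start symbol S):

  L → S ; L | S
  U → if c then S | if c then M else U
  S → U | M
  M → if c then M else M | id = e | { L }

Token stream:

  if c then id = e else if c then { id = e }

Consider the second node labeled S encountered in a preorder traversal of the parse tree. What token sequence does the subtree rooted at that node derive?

{ id = e }

[S [U if c then [M id = e] else [U if c then [S [M { [L [S [M id = e]]] }]]]]]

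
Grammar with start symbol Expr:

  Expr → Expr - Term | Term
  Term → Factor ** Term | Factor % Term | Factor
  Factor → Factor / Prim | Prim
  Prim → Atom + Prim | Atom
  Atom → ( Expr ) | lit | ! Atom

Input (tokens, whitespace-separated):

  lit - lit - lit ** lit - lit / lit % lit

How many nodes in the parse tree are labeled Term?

6

[Expr [Expr [Expr [Expr [Term [Factor [Prim [Atom lit]]]]] - [Term [Factor [Prim [Atom lit]]]]] - [Term [Factor [Prim [Atom lit]]] ** [Term [Factor [Prim [Atom lit]]]]]] - [Term [Factor [Factor [Prim [Atom lit]]] / [Prim [Atom lit]]] % [Term [Factor [Prim [Atom lit]]]]]]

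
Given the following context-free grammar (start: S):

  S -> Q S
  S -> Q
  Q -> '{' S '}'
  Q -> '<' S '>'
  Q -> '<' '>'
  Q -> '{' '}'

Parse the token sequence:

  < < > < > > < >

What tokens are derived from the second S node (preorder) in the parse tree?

[S [Q < [S [Q < >] [S [Q < >]]] >] [S [Q < >]]]

< > < >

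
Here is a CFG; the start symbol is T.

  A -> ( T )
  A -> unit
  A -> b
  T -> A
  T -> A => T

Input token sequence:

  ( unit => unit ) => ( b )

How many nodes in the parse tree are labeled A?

[T [A ( [T [A unit] => [T [A unit]]] )] => [T [A ( [T [A b]] )]]]

5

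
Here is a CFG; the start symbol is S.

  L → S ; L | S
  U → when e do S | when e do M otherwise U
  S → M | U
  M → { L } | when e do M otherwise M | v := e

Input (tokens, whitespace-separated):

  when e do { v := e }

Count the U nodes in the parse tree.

[S [U when e do [S [M { [L [S [M v := e]]] }]]]]

1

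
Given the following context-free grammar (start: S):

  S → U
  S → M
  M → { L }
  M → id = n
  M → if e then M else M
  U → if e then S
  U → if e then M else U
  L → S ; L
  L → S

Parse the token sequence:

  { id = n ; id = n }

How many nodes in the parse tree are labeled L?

2

[S [M { [L [S [M id = n]] ; [L [S [M id = n]]]] }]]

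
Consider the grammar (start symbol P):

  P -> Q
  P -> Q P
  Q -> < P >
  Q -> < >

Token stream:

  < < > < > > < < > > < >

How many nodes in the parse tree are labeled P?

6

[P [Q < [P [Q < >] [P [Q < >]]] >] [P [Q < [P [Q < >]] >] [P [Q < >]]]]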